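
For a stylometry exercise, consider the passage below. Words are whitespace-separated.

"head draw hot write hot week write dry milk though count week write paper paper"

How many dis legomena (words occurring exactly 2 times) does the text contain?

Frequencies: write:3, hot:2, week:2, paper:2, head:1, draw:1, dry:1, milk:1, though:1, count:1
Words with frequency 2: hot, paper, week

3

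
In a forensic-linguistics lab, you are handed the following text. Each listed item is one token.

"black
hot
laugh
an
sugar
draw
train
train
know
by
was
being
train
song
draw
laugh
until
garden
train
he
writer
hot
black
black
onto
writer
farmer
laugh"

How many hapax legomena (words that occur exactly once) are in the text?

Frequencies: train:4, black:3, laugh:3, hot:2, draw:2, writer:2, an:1, sugar:1, know:1, by:1, was:1, being:1, song:1, until:1, garden:1, he:1, onto:1, farmer:1
Hapax (freq=1): an, being, by, farmer, garden, he, know, onto, song, sugar, until, was

12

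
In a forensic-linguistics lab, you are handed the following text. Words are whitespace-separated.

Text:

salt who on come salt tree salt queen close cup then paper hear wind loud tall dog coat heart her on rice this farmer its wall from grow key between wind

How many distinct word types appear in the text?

Distinct types: {between, close, coat, come, cup, dog, farmer, from, grow, hear, heart, her, its, key, loud, on, paper, queen, rice, salt, tall, then, this, tree, wall, who, wind}
V = 27

27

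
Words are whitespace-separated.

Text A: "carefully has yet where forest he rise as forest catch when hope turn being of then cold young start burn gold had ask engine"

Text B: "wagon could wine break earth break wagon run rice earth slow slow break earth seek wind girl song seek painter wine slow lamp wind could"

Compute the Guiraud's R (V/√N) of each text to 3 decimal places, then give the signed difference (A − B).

1.895

A: V=23, N=24, R=4.695
B: V=14, N=25, R=2.800
Difference = 4.695 − 2.800 = 1.895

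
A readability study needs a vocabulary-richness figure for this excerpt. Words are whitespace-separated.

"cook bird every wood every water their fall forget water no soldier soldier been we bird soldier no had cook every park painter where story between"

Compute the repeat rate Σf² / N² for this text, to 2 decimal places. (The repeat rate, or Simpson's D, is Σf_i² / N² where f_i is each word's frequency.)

0.07

Frequencies: every:3, soldier:3, cook:2, bird:2, water:2, no:2, wood:1, their:1, fall:1, forget:1, been:1, we:1, had:1, park:1, painter:1, where:1, story:1, between:1
Σf² = 46; N² = 676
Repeat rate = 46 / 676 = 0.07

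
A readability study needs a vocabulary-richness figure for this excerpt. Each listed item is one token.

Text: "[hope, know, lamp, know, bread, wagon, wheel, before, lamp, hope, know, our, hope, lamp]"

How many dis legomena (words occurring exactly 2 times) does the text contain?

0

Frequencies: hope:3, know:3, lamp:3, bread:1, wagon:1, wheel:1, before:1, our:1
Words with frequency 2: (none)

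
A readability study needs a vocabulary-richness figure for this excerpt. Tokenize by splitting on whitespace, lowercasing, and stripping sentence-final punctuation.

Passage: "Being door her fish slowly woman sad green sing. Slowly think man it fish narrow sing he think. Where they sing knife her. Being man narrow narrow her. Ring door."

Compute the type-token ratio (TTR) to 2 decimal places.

0.60

N = 30 tokens, V = 18 types.
TTR = V / N = 18 / 30 = 0.60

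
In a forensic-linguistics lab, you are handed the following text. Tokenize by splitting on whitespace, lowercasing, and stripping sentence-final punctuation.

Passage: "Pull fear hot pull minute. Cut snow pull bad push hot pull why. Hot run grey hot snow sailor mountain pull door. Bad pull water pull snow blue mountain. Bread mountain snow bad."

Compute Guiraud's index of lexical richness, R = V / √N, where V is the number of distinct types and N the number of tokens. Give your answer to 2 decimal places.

N = 33, V = 17.
√N = 5.744563
R = 17 / 5.744563 = 2.96

2.96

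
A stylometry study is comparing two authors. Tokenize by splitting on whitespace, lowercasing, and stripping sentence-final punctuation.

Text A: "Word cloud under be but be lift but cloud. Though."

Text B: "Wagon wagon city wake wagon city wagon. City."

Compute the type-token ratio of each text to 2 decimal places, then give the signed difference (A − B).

TTR(A) = 7/10 = 0.70
TTR(B) = 3/8 = 0.38
Difference = 0.70 − 0.38 = 0.32

0.32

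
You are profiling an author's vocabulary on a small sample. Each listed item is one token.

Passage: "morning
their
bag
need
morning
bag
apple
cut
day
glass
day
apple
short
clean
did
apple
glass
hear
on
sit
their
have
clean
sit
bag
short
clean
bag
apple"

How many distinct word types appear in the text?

15

Distinct types: {apple, bag, clean, cut, day, did, glass, have, hear, morning, need, on, short, sit, their}
V = 15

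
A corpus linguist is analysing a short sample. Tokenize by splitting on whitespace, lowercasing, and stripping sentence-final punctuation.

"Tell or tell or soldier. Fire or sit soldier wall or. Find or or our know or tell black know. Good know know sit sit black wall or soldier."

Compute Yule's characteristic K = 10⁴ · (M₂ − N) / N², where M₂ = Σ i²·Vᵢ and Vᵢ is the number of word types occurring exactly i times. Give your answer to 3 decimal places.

1070.155

Frequencies: or:8, know:4, tell:3, soldier:3, sit:3, wall:2, black:2, fire:1, find:1, our:1, good:1
N = 29. Frequency spectrum: V_1=4, V_2=2, V_3=3, V_4=1, V_8=1
M₂ = 1²·4 + 2²·2 + 3²·3 + 4²·1 + 8²·1 = 119
K = 10000 × (119 − 29) / 29² = 1070.155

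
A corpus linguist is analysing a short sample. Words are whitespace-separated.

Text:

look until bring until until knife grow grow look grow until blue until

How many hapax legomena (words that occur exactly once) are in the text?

Frequencies: until:5, grow:3, look:2, bring:1, knife:1, blue:1
Hapax (freq=1): blue, bring, knife

3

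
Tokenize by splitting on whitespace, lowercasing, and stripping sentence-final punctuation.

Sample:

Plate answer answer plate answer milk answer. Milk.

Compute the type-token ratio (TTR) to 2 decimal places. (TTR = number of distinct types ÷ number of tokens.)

N = 8 tokens, V = 3 types.
TTR = V / N = 3 / 8 = 0.38

0.38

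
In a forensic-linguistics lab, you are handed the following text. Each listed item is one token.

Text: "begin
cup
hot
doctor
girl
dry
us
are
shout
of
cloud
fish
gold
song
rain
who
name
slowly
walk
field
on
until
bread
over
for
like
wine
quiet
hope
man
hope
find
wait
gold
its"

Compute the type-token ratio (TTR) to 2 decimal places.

N = 35 tokens, V = 33 types.
TTR = V / N = 33 / 35 = 0.94

0.94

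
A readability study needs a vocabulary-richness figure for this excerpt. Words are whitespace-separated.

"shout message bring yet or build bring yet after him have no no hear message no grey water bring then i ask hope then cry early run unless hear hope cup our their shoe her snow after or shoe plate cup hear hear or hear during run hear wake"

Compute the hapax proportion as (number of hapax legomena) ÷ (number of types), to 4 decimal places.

0.6000

Frequencies: hear:6, bring:3, or:3, no:3, message:2, yet:2, after:2, then:2, hope:2, run:2, cup:2, shoe:2, shout:1, build:1, him:1, have:1, grey:1, water:1, i:1, ask:1, … (10 more, each freq 1)
Hapax count = 18; type count = 30.
Ratio = 18 / 30 = 0.6000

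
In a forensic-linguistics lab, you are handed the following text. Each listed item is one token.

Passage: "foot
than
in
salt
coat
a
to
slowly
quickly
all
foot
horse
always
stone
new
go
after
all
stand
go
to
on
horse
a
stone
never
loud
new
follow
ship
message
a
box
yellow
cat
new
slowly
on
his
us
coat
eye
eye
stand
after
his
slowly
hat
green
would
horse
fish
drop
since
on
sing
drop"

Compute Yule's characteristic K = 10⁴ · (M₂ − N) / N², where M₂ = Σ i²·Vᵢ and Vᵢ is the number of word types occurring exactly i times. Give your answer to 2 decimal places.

Frequencies: a:3, slowly:3, horse:3, new:3, on:3, foot:2, coat:2, to:2, all:2, stone:2, go:2, after:2, stand:2, his:2, eye:2, drop:2, than:1, in:1, salt:1, quickly:1, … (16 more, each freq 1)
N = 57. Frequency spectrum: V_1=20, V_2=11, V_3=5
M₂ = 1²·20 + 2²·11 + 3²·5 = 109
K = 10000 × (109 − 57) / 57² = 160.05

160.05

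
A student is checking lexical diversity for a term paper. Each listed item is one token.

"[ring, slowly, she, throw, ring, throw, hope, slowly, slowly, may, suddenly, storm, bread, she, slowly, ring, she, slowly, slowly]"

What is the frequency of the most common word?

Frequencies: slowly:6, ring:3, she:3, throw:2, hope:1, may:1, suddenly:1, storm:1, bread:1
Most common: 'slowly' with frequency 6.

6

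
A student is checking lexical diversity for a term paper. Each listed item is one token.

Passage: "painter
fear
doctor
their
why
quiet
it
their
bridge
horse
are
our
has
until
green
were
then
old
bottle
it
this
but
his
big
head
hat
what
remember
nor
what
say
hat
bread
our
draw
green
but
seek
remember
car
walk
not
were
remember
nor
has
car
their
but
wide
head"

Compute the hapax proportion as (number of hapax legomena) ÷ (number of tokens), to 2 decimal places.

Frequencies: their:3, but:3, remember:3, it:2, our:2, has:2, green:2, were:2, head:2, hat:2, what:2, nor:2, car:2, painter:1, fear:1, doctor:1, why:1, quiet:1, bridge:1, horse:1, … (15 more, each freq 1)
Hapax count = 22; token count = 51.
Ratio = 22 / 51 = 0.43

0.43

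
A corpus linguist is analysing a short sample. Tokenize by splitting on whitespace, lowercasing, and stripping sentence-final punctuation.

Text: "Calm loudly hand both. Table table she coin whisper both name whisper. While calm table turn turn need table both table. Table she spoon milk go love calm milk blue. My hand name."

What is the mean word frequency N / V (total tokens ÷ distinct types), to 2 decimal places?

1.83

N = 33 tokens, V = 18 types.
Mean frequency = N / V = 33 / 18 = 1.83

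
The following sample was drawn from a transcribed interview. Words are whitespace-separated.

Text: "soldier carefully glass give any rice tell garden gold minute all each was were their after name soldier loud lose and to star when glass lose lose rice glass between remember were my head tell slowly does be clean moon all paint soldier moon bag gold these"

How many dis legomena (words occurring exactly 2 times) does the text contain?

Frequencies: soldier:3, glass:3, lose:3, rice:2, tell:2, gold:2, all:2, were:2, moon:2, carefully:1, give:1, any:1, garden:1, minute:1, each:1, was:1, their:1, after:1, name:1, loud:1, … (15 more, each freq 1)
Words with frequency 2: all, gold, moon, rice, tell, were

6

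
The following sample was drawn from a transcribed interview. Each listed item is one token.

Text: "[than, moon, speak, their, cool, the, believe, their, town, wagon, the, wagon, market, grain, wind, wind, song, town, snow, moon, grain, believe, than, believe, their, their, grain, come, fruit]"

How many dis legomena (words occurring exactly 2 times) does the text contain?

Frequencies: their:4, believe:3, grain:3, than:2, moon:2, the:2, town:2, wagon:2, wind:2, speak:1, cool:1, market:1, song:1, snow:1, come:1, fruit:1
Words with frequency 2: moon, than, the, town, wagon, wind

6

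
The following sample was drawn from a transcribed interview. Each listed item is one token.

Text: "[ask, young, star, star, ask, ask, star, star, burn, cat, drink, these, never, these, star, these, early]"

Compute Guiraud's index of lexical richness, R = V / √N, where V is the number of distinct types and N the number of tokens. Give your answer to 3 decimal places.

N = 17, V = 9.
√N = 4.123106
R = 9 / 4.123106 = 2.183

2.183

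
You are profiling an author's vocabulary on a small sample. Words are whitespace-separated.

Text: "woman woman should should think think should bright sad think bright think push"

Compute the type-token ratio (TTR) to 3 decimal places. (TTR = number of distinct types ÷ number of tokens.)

N = 13 tokens, V = 6 types.
TTR = V / N = 6 / 13 = 0.462

0.462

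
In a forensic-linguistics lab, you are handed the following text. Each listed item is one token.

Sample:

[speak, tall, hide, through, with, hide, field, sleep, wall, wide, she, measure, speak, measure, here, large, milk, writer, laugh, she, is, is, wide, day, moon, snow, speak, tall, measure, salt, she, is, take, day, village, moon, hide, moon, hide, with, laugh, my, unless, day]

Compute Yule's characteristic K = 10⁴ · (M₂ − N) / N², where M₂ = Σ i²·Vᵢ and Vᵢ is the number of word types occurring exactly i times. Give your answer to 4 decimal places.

Frequencies: hide:4, speak:3, she:3, measure:3, is:3, day:3, moon:3, tall:2, with:2, wide:2, laugh:2, through:1, field:1, sleep:1, wall:1, here:1, large:1, milk:1, writer:1, snow:1, … (5 more, each freq 1)
N = 44. Frequency spectrum: V_1=14, V_2=4, V_3=6, V_4=1
M₂ = 1²·14 + 2²·4 + 3²·6 + 4²·1 = 100
K = 10000 × (100 − 44) / 44² = 289.2562

289.2562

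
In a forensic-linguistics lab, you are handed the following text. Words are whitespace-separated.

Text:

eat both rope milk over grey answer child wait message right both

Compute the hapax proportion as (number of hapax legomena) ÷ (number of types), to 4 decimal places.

0.9091

Frequencies: both:2, eat:1, rope:1, milk:1, over:1, grey:1, answer:1, child:1, wait:1, message:1, right:1
Hapax count = 10; type count = 11.
Ratio = 10 / 11 = 0.9091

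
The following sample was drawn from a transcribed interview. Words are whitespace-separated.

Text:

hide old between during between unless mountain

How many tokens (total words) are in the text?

7

Tokens: hide, old, between, during, between, unless, mountain
N = 7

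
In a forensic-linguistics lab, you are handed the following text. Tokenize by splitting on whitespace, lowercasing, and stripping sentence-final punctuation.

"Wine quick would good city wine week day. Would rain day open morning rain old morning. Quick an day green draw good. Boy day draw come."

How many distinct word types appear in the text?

Distinct types: {an, boy, city, come, day, draw, good, green, morning, old, open, quick, rain, week, wine, would}
V = 16

16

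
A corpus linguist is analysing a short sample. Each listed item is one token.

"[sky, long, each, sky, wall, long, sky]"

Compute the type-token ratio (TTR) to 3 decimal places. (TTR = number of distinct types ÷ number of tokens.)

N = 7 tokens, V = 4 types.
TTR = V / N = 4 / 7 = 0.571

0.571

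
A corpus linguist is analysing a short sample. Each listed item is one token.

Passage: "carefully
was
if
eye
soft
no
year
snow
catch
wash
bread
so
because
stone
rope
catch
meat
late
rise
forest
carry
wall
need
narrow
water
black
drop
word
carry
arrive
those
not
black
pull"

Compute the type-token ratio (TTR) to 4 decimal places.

0.9118

N = 34 tokens, V = 31 types.
TTR = V / N = 31 / 34 = 0.9118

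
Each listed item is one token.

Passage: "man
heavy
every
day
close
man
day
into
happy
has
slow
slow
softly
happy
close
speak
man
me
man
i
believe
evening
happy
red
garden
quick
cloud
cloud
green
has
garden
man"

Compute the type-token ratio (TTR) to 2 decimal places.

0.63

N = 32 tokens, V = 20 types.
TTR = V / N = 20 / 32 = 0.63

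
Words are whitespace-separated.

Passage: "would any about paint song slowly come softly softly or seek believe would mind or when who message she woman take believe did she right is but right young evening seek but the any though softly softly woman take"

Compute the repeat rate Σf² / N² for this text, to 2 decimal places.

0.05

Frequencies: softly:4, would:2, any:2, or:2, seek:2, believe:2, she:2, woman:2, take:2, right:2, but:2, about:1, paint:1, song:1, slowly:1, come:1, mind:1, when:1, who:1, message:1, … (6 more, each freq 1)
Σf² = 71; N² = 1521
Repeat rate = 71 / 1521 = 0.05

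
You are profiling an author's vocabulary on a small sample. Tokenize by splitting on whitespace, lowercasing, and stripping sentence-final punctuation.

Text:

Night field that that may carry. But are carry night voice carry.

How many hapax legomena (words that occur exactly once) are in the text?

5

Frequencies: carry:3, night:2, that:2, field:1, may:1, but:1, are:1, voice:1
Hapax (freq=1): are, but, field, may, voice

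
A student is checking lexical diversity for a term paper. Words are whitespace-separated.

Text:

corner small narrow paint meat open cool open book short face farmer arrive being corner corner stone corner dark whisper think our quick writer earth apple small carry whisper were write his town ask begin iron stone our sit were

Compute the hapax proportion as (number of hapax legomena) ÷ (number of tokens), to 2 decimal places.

0.60

Frequencies: corner:4, small:2, open:2, stone:2, whisper:2, our:2, were:2, narrow:1, paint:1, meat:1, cool:1, book:1, short:1, face:1, farmer:1, arrive:1, being:1, dark:1, think:1, quick:1, … (11 more, each freq 1)
Hapax count = 24; token count = 40.
Ratio = 24 / 40 = 0.60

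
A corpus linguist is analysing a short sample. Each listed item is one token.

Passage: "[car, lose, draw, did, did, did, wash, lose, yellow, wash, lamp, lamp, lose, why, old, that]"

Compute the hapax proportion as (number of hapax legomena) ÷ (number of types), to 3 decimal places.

Frequencies: lose:3, did:3, wash:2, lamp:2, car:1, draw:1, yellow:1, why:1, old:1, that:1
Hapax count = 6; type count = 10.
Ratio = 6 / 10 = 0.600

0.600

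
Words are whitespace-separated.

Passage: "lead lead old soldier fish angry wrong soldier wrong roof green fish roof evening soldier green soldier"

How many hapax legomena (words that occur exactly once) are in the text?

Frequencies: soldier:4, lead:2, fish:2, wrong:2, roof:2, green:2, old:1, angry:1, evening:1
Hapax (freq=1): angry, evening, old

3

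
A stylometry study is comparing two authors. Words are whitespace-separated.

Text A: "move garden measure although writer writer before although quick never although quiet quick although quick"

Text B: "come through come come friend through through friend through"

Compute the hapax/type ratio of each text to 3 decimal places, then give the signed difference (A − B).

0.667

A: hapax=6, V=9, ratio=0.667
B: hapax=0, V=3, ratio=0.000
Difference = 0.667 − 0.000 = 0.667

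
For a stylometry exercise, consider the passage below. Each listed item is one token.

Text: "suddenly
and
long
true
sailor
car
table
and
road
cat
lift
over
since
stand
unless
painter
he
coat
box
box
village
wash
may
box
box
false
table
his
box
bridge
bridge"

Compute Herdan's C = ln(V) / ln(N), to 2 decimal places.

N = 31, V = 24.
ln(V) = 3.178054, ln(N) = 3.433987
C = 3.178054 / 3.433987 = 0.93

0.93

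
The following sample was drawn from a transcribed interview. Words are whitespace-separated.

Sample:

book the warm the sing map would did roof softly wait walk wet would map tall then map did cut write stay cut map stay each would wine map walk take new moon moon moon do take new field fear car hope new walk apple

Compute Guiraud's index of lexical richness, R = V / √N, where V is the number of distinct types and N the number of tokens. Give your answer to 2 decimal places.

N = 45, V = 28.
√N = 6.708204
R = 28 / 6.708204 = 4.17

4.17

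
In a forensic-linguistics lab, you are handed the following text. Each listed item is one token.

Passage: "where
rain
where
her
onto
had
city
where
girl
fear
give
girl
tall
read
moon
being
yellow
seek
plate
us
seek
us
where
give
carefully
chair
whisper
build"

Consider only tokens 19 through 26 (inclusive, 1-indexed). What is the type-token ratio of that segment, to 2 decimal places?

0.88

Segment tokens 19–26: plate, us, seek, us, where, give, carefully, chair
Segment N = 8, segment V = 7.
TTR = 7 / 8 = 0.88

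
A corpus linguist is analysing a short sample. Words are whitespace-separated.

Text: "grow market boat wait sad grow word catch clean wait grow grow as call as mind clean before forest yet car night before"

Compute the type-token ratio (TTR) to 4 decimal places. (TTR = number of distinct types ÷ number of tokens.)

0.6957

N = 23 tokens, V = 16 types.
TTR = V / N = 16 / 23 = 0.6957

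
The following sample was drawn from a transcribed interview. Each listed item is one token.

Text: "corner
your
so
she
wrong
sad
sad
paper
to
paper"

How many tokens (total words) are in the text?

Tokens: corner, your, so, she, wrong, sad, sad, paper, to, paper
N = 10

10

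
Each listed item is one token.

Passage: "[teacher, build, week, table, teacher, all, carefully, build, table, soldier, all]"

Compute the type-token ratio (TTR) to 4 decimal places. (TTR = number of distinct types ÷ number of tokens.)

0.6364

N = 11 tokens, V = 7 types.
TTR = V / N = 7 / 11 = 0.6364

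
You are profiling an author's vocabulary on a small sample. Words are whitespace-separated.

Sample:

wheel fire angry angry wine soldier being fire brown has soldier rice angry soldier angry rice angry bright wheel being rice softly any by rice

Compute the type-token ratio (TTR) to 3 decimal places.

N = 25 tokens, V = 13 types.
TTR = V / N = 13 / 25 = 0.520

0.520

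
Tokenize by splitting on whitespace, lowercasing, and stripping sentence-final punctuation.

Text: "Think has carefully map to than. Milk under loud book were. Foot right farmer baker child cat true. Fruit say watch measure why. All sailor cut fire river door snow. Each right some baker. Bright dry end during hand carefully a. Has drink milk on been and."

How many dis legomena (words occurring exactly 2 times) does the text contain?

Frequencies: has:2, carefully:2, milk:2, right:2, baker:2, think:1, map:1, to:1, than:1, under:1, loud:1, book:1, were:1, foot:1, farmer:1, child:1, cat:1, true:1, fruit:1, say:1, … (22 more, each freq 1)
Words with frequency 2: baker, carefully, has, milk, right

5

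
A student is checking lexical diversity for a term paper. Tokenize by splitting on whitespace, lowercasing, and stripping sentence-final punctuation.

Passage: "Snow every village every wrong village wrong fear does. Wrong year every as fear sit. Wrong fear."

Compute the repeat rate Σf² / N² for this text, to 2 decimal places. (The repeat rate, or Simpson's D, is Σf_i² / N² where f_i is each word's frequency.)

Frequencies: wrong:4, every:3, fear:3, village:2, snow:1, does:1, year:1, as:1, sit:1
Σf² = 43; N² = 289
Repeat rate = 43 / 289 = 0.15

0.15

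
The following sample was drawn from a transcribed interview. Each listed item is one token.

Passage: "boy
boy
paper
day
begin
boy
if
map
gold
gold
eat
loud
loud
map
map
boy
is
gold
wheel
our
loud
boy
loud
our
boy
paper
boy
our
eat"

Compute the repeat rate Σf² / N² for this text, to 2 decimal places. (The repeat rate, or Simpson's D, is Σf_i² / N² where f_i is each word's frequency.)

0.12

Frequencies: boy:7, loud:4, map:3, gold:3, our:3, paper:2, eat:2, day:1, begin:1, if:1, is:1, wheel:1
Σf² = 105; N² = 841
Repeat rate = 105 / 841 = 0.12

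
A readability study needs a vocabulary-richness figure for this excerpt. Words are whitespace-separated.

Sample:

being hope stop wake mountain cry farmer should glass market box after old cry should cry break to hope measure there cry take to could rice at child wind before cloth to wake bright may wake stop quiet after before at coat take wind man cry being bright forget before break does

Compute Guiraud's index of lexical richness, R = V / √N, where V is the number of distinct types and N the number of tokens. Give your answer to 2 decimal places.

4.44

N = 52, V = 32.
√N = 7.211103
R = 32 / 7.211103 = 4.44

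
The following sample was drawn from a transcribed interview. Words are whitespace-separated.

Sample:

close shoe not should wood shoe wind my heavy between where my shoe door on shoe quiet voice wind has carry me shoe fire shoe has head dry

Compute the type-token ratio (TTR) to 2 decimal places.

N = 28 tokens, V = 20 types.
TTR = V / N = 20 / 28 = 0.71

0.71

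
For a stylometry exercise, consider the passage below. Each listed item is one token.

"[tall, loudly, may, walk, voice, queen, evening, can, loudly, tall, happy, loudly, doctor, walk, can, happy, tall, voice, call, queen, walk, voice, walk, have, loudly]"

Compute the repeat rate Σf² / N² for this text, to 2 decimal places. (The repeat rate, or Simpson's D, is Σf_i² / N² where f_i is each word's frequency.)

0.11

Frequencies: loudly:4, walk:4, tall:3, voice:3, queen:2, can:2, happy:2, may:1, evening:1, doctor:1, call:1, have:1
Σf² = 67; N² = 625
Repeat rate = 67 / 625 = 0.11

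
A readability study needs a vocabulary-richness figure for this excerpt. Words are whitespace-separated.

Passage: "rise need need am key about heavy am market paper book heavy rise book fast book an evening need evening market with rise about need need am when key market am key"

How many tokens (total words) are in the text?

Tokens: rise, need, need, am, key, about, heavy, am, market, paper, book, heavy, rise, book, fast, book, an, evening, need, evening, market, with, rise, about, need, need, am, when, key, market, am, key
N = 32

32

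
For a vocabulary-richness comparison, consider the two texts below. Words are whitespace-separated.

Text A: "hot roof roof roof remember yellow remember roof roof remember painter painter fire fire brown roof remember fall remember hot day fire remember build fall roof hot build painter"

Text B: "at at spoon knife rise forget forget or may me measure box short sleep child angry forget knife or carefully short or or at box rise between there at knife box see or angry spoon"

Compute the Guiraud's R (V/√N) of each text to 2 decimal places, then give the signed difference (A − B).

A: V=10, N=29, R=1.86
B: V=18, N=35, R=3.04
Difference = 1.86 − 3.04 = -1.18

-1.18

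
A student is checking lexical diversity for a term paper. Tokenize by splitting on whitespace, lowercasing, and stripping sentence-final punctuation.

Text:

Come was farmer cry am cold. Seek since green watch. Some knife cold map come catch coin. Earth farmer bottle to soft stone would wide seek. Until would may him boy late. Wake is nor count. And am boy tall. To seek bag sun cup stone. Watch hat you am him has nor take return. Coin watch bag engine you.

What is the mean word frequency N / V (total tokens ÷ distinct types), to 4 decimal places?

1.4286

N = 60 tokens, V = 42 types.
Mean frequency = N / V = 60 / 42 = 1.4286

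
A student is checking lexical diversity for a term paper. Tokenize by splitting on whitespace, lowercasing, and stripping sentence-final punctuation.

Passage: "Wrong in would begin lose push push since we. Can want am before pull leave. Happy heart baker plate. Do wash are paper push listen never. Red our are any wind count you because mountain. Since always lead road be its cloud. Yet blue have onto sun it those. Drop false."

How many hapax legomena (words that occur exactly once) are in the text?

Frequencies: push:3, since:2, are:2, wrong:1, in:1, would:1, begin:1, lose:1, we:1, can:1, want:1, am:1, before:1, pull:1, leave:1, happy:1, heart:1, baker:1, plate:1, do:1, … (27 more, each freq 1)
Hapax (freq=1): always, am, any, baker, be, because, before, begin, blue, can, cloud, count, do, drop, false, happy, have, heart, in, it, its, lead, leave, listen, lose, mountain, never, onto, our, paper, plate, pull, red, road, sun, those, want, wash, we, wind, would, wrong, yet, you

44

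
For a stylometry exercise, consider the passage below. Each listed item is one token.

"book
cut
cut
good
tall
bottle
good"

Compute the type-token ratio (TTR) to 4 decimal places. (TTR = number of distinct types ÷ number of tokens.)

0.7143

N = 7 tokens, V = 5 types.
TTR = V / N = 5 / 7 = 0.7143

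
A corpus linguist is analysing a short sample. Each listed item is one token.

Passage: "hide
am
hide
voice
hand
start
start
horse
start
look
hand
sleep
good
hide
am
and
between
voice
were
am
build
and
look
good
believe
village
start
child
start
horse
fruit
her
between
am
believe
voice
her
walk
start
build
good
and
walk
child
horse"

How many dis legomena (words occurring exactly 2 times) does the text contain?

8

Frequencies: start:6, am:4, hide:3, voice:3, horse:3, good:3, and:3, hand:2, look:2, between:2, build:2, believe:2, child:2, her:2, walk:2, sleep:1, were:1, village:1, fruit:1
Words with frequency 2: believe, between, build, child, hand, her, look, walk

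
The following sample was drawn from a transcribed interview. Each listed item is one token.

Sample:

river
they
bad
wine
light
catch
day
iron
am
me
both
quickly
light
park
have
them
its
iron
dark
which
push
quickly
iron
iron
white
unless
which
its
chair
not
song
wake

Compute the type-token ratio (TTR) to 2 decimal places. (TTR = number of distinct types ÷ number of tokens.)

N = 32 tokens, V = 25 types.
TTR = V / N = 25 / 32 = 0.78

0.78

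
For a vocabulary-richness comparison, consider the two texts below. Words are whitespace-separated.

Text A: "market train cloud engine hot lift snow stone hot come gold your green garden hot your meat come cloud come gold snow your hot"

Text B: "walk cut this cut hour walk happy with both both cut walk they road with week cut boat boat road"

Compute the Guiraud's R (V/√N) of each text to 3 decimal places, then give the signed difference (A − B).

0.398

A: V=14, N=24, R=2.858
B: V=11, N=20, R=2.460
Difference = 2.858 − 2.460 = 0.398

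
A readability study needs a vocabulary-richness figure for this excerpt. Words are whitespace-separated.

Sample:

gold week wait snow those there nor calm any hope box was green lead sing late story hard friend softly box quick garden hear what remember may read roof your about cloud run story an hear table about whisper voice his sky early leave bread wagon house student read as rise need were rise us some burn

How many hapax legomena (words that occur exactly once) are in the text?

45

Frequencies: box:2, story:2, hear:2, read:2, about:2, rise:2, gold:1, week:1, wait:1, snow:1, those:1, there:1, nor:1, calm:1, any:1, hope:1, was:1, green:1, lead:1, sing:1, … (31 more, each freq 1)
Hapax (freq=1): an, any, as, bread, burn, calm, cloud, early, friend, garden, gold, green, hard, his, hope, house, late, lead, leave, may, need, nor, quick, remember, roof, run, sing, sky, snow, softly, some, student, table, there, those, us, voice, wagon, wait, was, week, were, what, whisper, your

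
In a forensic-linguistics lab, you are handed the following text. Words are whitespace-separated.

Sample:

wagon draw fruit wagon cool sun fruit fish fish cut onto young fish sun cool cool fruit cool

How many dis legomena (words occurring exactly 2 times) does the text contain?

2

Frequencies: cool:4, fruit:3, fish:3, wagon:2, sun:2, draw:1, cut:1, onto:1, young:1
Words with frequency 2: sun, wagon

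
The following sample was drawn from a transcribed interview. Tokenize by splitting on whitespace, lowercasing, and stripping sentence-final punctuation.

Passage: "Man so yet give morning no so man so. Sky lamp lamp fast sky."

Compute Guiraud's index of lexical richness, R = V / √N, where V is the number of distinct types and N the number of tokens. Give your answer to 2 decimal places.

N = 14, V = 9.
√N = 3.741657
R = 9 / 3.741657 = 2.41

2.41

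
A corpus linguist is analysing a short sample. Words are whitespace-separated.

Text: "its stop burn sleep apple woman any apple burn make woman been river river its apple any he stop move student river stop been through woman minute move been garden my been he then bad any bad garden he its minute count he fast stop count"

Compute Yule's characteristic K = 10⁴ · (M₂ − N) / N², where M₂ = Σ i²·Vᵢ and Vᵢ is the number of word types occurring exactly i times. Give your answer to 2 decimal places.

Frequencies: stop:4, been:4, he:4, its:3, apple:3, woman:3, any:3, river:3, burn:2, move:2, minute:2, garden:2, bad:2, count:2, sleep:1, make:1, student:1, through:1, my:1, then:1, … (1 more, each freq 1)
N = 46. Frequency spectrum: V_1=7, V_2=6, V_3=5, V_4=3
M₂ = 1²·7 + 2²·6 + 3²·5 + 4²·3 = 124
K = 10000 × (124 − 46) / 46² = 368.62

368.62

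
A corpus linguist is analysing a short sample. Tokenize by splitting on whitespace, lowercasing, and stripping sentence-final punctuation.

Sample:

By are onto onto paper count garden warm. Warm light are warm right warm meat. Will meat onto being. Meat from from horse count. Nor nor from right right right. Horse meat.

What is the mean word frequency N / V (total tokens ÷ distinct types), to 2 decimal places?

2.13

N = 32 tokens, V = 15 types.
Mean frequency = N / V = 32 / 15 = 2.13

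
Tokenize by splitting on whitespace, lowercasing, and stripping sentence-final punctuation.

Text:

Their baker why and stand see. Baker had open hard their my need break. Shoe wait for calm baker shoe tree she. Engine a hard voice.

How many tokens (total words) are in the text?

Tokens: their, baker, why, and, stand, see, baker, had, open, hard, their, my, need, break, shoe, wait, for, calm, baker, shoe, tree, she, engine, a, hard, voice
N = 26

26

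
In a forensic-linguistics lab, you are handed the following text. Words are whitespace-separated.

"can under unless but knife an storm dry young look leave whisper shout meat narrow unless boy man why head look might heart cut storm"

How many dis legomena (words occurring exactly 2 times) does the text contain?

Frequencies: unless:2, storm:2, look:2, can:1, under:1, but:1, knife:1, an:1, dry:1, young:1, leave:1, whisper:1, shout:1, meat:1, narrow:1, boy:1, man:1, why:1, head:1, might:1, … (2 more, each freq 1)
Words with frequency 2: look, storm, unless

3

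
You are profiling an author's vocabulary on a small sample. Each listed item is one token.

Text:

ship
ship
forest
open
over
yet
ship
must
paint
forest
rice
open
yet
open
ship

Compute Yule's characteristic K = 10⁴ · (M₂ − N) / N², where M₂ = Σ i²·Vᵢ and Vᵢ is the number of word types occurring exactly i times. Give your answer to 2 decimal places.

977.78

Frequencies: ship:4, open:3, forest:2, yet:2, over:1, must:1, paint:1, rice:1
N = 15. Frequency spectrum: V_1=4, V_2=2, V_3=1, V_4=1
M₂ = 1²·4 + 2²·2 + 3²·1 + 4²·1 = 37
K = 10000 × (37 − 15) / 15² = 977.78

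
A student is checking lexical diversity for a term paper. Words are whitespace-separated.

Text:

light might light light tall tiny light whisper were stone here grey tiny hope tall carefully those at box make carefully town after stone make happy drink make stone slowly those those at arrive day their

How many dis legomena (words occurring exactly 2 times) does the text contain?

Frequencies: light:4, stone:3, those:3, make:3, tall:2, tiny:2, carefully:2, at:2, might:1, whisper:1, were:1, here:1, grey:1, hope:1, box:1, town:1, after:1, happy:1, drink:1, slowly:1, … (3 more, each freq 1)
Words with frequency 2: at, carefully, tall, tiny

4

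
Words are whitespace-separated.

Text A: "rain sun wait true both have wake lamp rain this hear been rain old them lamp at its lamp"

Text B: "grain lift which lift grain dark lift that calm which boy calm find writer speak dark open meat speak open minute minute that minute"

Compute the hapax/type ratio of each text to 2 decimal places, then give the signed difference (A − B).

A: hapax=13, V=15, ratio=0.87
B: hapax=4, V=13, ratio=0.31
Difference = 0.87 − 0.31 = 0.56

0.56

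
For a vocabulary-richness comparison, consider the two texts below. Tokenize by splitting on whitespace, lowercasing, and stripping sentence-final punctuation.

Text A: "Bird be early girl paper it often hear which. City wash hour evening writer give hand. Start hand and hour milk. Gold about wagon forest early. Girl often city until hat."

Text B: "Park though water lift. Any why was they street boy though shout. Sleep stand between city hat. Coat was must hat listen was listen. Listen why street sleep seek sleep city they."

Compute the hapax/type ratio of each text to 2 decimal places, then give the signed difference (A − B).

0.21

A: hapax=19, V=25, ratio=0.76
B: hapax=11, V=20, ratio=0.55
Difference = 0.76 − 0.55 = 0.21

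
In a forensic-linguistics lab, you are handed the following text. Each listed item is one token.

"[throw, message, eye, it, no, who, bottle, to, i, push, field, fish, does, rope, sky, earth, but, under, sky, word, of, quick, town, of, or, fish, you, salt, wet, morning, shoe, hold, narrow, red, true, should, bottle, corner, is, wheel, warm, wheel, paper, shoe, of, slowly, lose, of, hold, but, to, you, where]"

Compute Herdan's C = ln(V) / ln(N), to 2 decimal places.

N = 53, V = 41.
ln(V) = 3.713572, ln(N) = 3.970292
C = 3.713572 / 3.970292 = 0.94

0.94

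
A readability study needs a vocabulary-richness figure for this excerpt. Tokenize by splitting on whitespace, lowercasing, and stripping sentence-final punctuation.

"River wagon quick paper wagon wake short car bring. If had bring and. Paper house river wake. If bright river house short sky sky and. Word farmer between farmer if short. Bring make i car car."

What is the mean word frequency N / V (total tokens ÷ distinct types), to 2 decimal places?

N = 36 tokens, V = 19 types.
Mean frequency = N / V = 36 / 19 = 1.89

1.89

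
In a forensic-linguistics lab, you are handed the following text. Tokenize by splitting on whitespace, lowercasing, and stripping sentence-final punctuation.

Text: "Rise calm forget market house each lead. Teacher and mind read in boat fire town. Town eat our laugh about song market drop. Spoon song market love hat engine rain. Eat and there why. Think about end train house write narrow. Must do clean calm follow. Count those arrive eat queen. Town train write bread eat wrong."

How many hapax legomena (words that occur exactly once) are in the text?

Frequencies: eat:4, market:3, town:3, calm:2, house:2, and:2, about:2, song:2, train:2, write:2, rise:1, forget:1, each:1, lead:1, teacher:1, mind:1, read:1, in:1, boat:1, fire:1, … (23 more, each freq 1)
Hapax (freq=1): arrive, boat, bread, clean, count, do, drop, each, end, engine, fire, follow, forget, hat, in, laugh, lead, love, mind, must, narrow, our, queen, rain, read, rise, spoon, teacher, there, think, those, why, wrong

33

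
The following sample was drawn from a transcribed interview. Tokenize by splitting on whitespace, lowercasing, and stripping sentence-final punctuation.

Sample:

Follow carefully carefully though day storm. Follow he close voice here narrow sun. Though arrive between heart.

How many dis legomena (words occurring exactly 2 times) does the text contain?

3

Frequencies: follow:2, carefully:2, though:2, day:1, storm:1, he:1, close:1, voice:1, here:1, narrow:1, sun:1, arrive:1, between:1, heart:1
Words with frequency 2: carefully, follow, though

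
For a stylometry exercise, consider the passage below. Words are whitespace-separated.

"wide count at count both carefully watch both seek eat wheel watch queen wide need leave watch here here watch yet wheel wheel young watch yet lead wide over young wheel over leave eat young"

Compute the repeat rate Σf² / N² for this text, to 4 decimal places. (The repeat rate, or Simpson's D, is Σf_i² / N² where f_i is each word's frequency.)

Frequencies: watch:5, wheel:4, wide:3, young:3, count:2, both:2, eat:2, leave:2, here:2, yet:2, over:2, at:1, carefully:1, seek:1, queen:1, need:1, lead:1
Σf² = 93; N² = 1225
Repeat rate = 93 / 1225 = 0.0759

0.0759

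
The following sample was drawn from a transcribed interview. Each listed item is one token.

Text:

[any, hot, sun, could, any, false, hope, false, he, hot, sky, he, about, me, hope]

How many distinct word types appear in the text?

Distinct types: {about, any, could, false, he, hope, hot, me, sky, sun}
V = 10

10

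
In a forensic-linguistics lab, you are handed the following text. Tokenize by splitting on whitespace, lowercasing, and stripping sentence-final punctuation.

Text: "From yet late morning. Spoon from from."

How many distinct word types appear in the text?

5

Distinct types: {from, late, morning, spoon, yet}
V = 5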